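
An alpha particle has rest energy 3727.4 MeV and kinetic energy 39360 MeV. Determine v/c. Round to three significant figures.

0.996

γ = 1 + K/(mc²) = 1 + 39360/3727.4 = 11.56.
β = √(1 − 1/γ²) = √(1 − 0.00748315) = √0.99251685 = 0.996.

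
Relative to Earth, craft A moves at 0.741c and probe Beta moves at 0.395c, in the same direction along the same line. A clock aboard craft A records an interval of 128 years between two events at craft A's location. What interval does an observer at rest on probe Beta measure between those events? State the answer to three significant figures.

147 years

The velocity of craft A relative to probe Beta is (0.741 − 0.395)c / (1 − 0.741×0.395) = 0.48918c; relative speed 0.48918c.
At |u| = 0.48918c, γ = (1 − 0.239297)^(−1/2) = 1.1465.
Craft A's interval is proper; time dilation gives Δt_B = γΔτ = 1.1465 × 128 years = 147 years.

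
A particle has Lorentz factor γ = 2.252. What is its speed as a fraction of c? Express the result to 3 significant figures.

0.896c

β = √(1 − 1/γ²) = √(1 − 1/5.071504) = √0.80282 = 0.896.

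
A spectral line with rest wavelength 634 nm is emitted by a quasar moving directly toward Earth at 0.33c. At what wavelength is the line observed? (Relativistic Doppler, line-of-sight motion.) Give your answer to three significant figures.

450 nm

Relativistic Doppler for wavelength: λ_obs = λ_src · √((1−β)/(1+β)).
With β = 0.33: factor = √(0.67/1.33) = 0.70976.
λ_obs = 634 × 0.70976 = 450 nm.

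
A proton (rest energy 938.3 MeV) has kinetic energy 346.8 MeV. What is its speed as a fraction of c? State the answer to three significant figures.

0.683c

γ = 1 + K/(mc²) = 1 + 346.8/938.3 = 1.3696.
β = √(1 − 1/γ²) = √(1 − 0.533105) = √0.466895 = 0.683.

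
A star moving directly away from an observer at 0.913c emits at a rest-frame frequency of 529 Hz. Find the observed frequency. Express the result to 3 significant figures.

Relativistic Doppler (source moving away): f_obs = f_src · √((1−β)/(1+β)).
With β = 0.913: factor = √(0.087/1.913) = 0.21326.
f_obs = 529 × 0.21326 = 113 Hz.

113 Hz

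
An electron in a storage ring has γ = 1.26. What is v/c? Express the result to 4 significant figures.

0.6084

β = √(1 − 1/γ²) = √(1 − 1/1.5876) = √0.370118 = 0.6084.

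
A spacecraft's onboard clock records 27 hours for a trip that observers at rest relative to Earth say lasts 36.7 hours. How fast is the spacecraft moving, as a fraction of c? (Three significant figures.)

0.677c

γ = Δt/Δτ = 36.7/27 = 1.3593.
β = √(1 − 1/γ²) = √(1 − 0.541214) = √0.458786 = 0.677.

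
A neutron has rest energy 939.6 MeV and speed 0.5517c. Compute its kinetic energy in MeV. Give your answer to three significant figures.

γ = 1/√(1 − β²) = 1/√(1 − 0.30437289) = 1/√0.69562711 = 1/0.834043 = 1.19898.
Kinetic energy: K = (γ − 1)mc² = (1.19898 − 1) × 939.6 MeV = 0.19898 × 939.6 = 187 MeV.

187 MeV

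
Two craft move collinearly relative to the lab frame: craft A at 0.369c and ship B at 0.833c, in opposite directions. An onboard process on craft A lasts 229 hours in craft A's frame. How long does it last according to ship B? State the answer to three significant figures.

The velocity of craft A relative to ship B is (0.369 + 0.833)c / (1 + 0.369×0.833) = 0.9194c; relative speed 0.9194c.
At |u| = 0.9194c, γ = (1 − 0.845296)^(−1/2) = 2.5424.
Craft A's interval is proper; time dilation gives Δt_B = γΔτ = 2.5424 × 229 hours = 582 hours.

582 hours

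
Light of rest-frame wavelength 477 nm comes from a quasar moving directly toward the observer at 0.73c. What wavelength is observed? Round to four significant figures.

188.4 nm

Relativistic Doppler for wavelength: λ_obs = λ_src · √((1−β)/(1+β)).
With β = 0.73: factor = √(0.27/1.73) = 0.39506.
λ_obs = 477 × 0.39506 = 188.4 nm.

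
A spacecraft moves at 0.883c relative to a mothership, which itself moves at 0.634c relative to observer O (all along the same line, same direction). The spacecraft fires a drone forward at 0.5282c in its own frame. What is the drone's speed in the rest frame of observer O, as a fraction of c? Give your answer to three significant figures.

First combine the drone and spacecraft (S''→S'): u₁ = (0.5282 + 0.883)/(1 + 0.5282×0.883) = 1.4112/1.4664006 = 0.96236.
Then combine with the mothership (S'→S): u = (0.96236 + 0.634)/(1 + 0.96236×0.634) = 1.59636/1.61013624 = 0.99144.

0.991c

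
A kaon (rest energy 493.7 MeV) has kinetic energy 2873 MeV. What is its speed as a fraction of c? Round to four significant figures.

0.9892c

K = (γ−1)mc², so γ = 1 + 2873/493.7 = 6.8193.
Then v/c = √(1 − γ⁻²) = √(1 − 0.0215041) = √0.9784959 = 0.9892.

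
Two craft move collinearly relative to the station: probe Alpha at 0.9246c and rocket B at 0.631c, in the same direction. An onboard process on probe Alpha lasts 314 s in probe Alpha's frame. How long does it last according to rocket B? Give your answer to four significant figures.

Speed of probe Alpha in rocket B's frame: u = (v_A − v_B)/(1 − v_A v_B/c²) = (0.9246 − 0.631)/(1 − 0.9246×0.631) = 0.2936/0.4165774 = 0.70479; |u| = 0.70479c.
γ for this relative speed: γ = 1/√(1 − 0.496729) = 1.4096.
Probe Alpha's interval is proper; time dilation gives Δt_B = γΔτ = 1.4096 × 314 s = 442.6 s.

442.6 s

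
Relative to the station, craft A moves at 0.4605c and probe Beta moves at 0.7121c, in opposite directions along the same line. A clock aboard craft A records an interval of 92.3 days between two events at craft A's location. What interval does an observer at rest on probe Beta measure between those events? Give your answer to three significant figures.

197 days

Speed of craft A in probe Beta's frame: u = (v_A + v_B)/(1 + v_A v_B/c²) = (0.4605 + 0.7121)/(1 + 0.4605×0.7121) = 1.1726/1.32792205 = 0.88303; |u| = 0.88303c.
γ for this relative speed: γ = 1/√(1 − 0.779742) = 2.1308.
The clock on craft A records proper time, so probe Beta measures Δt = γΔτ = 2.1308 × 92.3 = 197 days.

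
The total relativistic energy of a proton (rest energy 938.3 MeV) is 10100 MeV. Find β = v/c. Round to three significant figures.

Total energy E = γmc² gives γ = 10100/938.3 = 10.764.
Hence β = √(1 − 1/γ²) = √(1 − 0.00863083) = √0.99136917 = 0.996.

0.996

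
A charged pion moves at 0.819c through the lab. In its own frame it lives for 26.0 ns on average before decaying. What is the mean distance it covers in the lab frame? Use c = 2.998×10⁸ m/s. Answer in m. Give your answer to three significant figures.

11.1 m

β² = 0.670761, so γ = 1/√0.329239 = 1.7428.
Lab-frame lifetime: Δt = γτ = 1.7428 × 26.0 ns = 45.313 ns.
Distance: d = vΔt = 0.819 × 2.998×10⁸ m/s × 4.5313×10^-8 s = 11.1 m.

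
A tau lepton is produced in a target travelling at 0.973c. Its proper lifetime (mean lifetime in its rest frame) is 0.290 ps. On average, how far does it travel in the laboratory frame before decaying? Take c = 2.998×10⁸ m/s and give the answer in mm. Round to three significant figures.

With β = 0.973, γ = 1/√(1 − 0.973²) = 1/√0.053271 = 4.3327.
Lab-frame lifetime: Δt = γτ = 4.3327 × 0.290 ps = 1.2565 ps.
Distance: d = vΔt = 0.973 × 2.998×10⁸ m/s × 1.2565×10^-12 s = 3.67×10^-4 m = 0.367 mm.

0.367 mm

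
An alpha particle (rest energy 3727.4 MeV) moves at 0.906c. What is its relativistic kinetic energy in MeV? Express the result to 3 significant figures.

With β = 0.906, γ = 1/√(1 − 0.906²) = 1/√0.179164 = 2.3625.
Kinetic energy: K = (γ − 1)mc² = (2.3625 − 1) × 3727.4 MeV = 1.3625 × 3727.4 = 5080 MeV.

5080 MeV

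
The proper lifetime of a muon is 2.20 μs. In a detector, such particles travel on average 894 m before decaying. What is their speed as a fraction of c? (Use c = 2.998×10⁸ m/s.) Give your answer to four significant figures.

0.8047c

d = βγcτ ⇒ βγ = d/(cτ) = 894.0 m / (659.56 m) = 1.3554.
β = (βγ)/√(1+(βγ)²) = 1.3554/√2.83711 = 0.8047.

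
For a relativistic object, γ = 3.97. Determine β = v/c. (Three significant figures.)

β = √(1 − 1/γ²) = √(1 − 1/15.7609) = √0.936552 = 0.968.

0.968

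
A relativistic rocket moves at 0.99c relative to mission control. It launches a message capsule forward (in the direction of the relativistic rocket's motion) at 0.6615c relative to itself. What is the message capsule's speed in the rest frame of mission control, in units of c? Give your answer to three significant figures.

0.998c

In units of c, u = (u' + v)/(1 + u'v) with u' = 0.6615 and v = 0.99.
Numerator: 0.6615 + 0.99 = 1.6515. Denominator: 1 + (0.6615)(0.99) = 1.654885.
u = 1.6515/1.654885 = 0.99795, so the speed is 0.998c.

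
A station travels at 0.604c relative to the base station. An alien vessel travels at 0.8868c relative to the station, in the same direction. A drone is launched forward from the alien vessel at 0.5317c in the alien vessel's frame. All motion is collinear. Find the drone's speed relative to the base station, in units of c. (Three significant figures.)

Compose velocities in two stages. Stage 1 (into S'): u₁ = (0.5317+0.8868)/(1+0.5317×0.8868) = 0.96397.
Stage 2 (into S): u = (0.96397+0.604)/(1+0.96397×0.604) = 0.99098, so the speed is 0.991c.

0.991c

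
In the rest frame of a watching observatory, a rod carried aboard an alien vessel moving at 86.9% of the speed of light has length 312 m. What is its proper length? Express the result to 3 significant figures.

631 m

γ = 1/√(1 − β²) = 1/√(1 − 0.755161) = 1/√0.244839 = 1/0.494812 = 2.021.
Proper length: L₀ = γ·L = 2.021 × 312 = 631 m.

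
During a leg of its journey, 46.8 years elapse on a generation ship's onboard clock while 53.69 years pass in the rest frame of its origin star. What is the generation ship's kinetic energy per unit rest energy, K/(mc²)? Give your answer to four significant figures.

From Δt = γΔτ: γ = 53.69/46.8 = 1.14722.
Since K = (γ−1)mc², K/(mc²) = 1.14722 − 1 = 0.1472.

0.1472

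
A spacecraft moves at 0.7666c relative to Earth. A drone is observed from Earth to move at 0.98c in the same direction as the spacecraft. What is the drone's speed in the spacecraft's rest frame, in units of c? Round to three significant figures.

0.858c

Transform to the spacecraft's frame: u' = (u − v)/(1 − uv/c²).
u' = (0.98 − 0.7666)/(1 − 0.98×0.7666) = 0.2134/0.248732 = 0.85795.
Speed in the spacecraft's frame: 0.858c (in the same direction).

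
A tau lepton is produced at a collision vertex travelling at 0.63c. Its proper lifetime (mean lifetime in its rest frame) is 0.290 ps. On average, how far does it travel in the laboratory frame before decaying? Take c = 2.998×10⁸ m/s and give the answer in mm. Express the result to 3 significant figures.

0.0705 mm

Lorentz factor: γ = (1 − 0.3969)^(−1/2) = 1.2877.
Lab-frame lifetime: Δt = γτ = 1.2877 × 0.290 ps = 0.37343 ps.
Distance: d = vΔt = 0.63 × 2.998×10⁸ m/s × 3.7343×10^-13 s = 7.05×10^-5 m = 0.0705 mm.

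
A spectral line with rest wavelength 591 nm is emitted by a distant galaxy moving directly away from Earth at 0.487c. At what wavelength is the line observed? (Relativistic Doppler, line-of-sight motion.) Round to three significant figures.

1010 nm

Relativistic Doppler for wavelength: λ_obs = λ_src · √((1+β)/(1−β)).
With β = 0.487: factor = √(1.487/0.513) = 1.7025.
λ_obs = 591 × 1.7025 = 1010 nm.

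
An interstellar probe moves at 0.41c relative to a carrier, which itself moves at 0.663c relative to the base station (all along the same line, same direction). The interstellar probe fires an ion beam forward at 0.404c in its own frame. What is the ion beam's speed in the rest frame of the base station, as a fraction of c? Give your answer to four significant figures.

Apply u = (u'+v)/(1+u'v) twice. Ion beam in the carrier frame: (0.404+0.41)/(1+0.404·0.41) = 0.814/1.16564 = 0.69833c.
That velocity, transformed to the rest frame of the base station: (0.69833+0.663)/(1+0.69833·0.663) = 1.36133/1.46299279 = 0.93051c.

0.9305c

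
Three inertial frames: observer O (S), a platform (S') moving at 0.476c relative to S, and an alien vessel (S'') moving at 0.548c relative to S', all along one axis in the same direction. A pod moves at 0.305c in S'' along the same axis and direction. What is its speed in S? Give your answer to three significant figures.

First combine the pod and alien vessel (S''→S'): u₁ = (0.305 + 0.548)/(1 + 0.305×0.548) = 0.853/1.16714 = 0.73085.
Then combine with the platform (S'→S): u = (0.73085 + 0.476)/(1 + 0.73085×0.476) = 1.20685/1.3478846 = 0.89537.

0.895c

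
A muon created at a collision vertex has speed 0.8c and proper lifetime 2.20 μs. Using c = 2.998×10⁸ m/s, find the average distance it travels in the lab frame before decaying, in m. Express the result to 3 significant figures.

β² = 0.64, so γ = 1/√0.36 = 1.6667.
Lab-frame lifetime: Δt = γτ = 1.6667 × 2.20 μs = 3.6667 μs.
Distance: d = vΔt = 0.8 × 2.998×10⁸ m/s × 3.6667×10^-6 s = 879 m.

879 m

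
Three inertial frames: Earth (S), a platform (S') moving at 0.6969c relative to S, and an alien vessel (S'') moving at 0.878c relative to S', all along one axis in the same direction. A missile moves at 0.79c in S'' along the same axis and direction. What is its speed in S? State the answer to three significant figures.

0.997c

Compose velocities in two stages. Stage 1 (into S'): u₁ = (0.79+0.878)/(1+0.79×0.878) = 0.98487.
Stage 2 (into S): u = (0.98487+0.6969)/(1+0.98487×0.6969) = 0.99728, so the speed is 0.997c.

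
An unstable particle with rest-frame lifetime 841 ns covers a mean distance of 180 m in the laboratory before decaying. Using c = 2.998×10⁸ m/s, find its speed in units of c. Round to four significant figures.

Lab distance = (lab lifetime)·v = γτ·βc, so βγ = d/(cτ) = 180.0/(2.998×10⁸ × 8.410×10^-7) = 0.71391.
With βγ = 0.71391: γ² = 1 + (βγ)² = 1.509667, and β = (βγ)/γ = 0.71391/1.22869 = 0.5810.

0.5810c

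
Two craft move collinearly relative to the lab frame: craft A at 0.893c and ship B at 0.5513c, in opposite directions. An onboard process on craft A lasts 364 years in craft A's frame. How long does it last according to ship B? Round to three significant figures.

1450 years

The velocity of craft A relative to ship B is (0.893 + 0.5513)c / (1 + 0.893×0.5513) = 0.96783c; relative speed 0.96783c.
At |u| = 0.96783c, γ = (1 − 0.936695)^(−1/2) = 3.9745.
Craft A's interval is proper; time dilation gives Δt_B = γΔτ = 3.9745 × 364 years = 1450 years.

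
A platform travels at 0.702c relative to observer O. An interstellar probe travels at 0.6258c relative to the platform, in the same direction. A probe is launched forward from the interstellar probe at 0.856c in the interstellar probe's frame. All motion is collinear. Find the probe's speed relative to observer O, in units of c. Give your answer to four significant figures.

Compose velocities in two stages. Stage 1 (into S'): u₁ = (0.856+0.6258)/(1+0.856×0.6258) = 0.96491.
Stage 2 (into S): u = (0.96491+0.702)/(1+0.96491×0.702) = 0.99377, so the speed is 0.9938c.

0.9938c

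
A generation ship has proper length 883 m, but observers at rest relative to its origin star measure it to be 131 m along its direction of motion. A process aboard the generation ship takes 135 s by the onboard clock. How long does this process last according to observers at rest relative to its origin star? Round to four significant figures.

From L = L₀/γ: γ = 883/131 = 6.74046.
Δt = γΔτ = 6.74046 × 135 = 910.0 s.

910.0 s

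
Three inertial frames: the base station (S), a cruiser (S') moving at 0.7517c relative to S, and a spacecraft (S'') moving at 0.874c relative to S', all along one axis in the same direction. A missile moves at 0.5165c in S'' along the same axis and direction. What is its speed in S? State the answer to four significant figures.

Apply u = (u'+v)/(1+u'v) twice. Missile in the cruiser frame: (0.5165+0.874)/(1+0.5165·0.874) = 1.3905/1.451421 = 0.95803c.
That velocity, transformed to the rest frame of the base station: (0.95803+0.7517)/(1+0.95803·0.7517) = 1.70973/1.720151151 = 0.99394c.

0.9939c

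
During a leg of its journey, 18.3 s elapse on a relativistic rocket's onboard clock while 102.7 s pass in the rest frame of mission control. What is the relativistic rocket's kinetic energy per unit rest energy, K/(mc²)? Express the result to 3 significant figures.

γ = Δt/Δτ = 102.7/18.3 = 5.61202.
K/(mc²) = γ − 1 = 5.61202 − 1 = 4.61.

4.61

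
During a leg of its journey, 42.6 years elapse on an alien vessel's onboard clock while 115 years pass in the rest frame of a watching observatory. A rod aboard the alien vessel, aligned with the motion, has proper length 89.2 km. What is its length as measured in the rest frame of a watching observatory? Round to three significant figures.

The time-dilation ratio gives γ = 115/42.6 = 2.69953.
L = L₀/γ = 89.2/2.69953 = 33.0 km.

33.0 km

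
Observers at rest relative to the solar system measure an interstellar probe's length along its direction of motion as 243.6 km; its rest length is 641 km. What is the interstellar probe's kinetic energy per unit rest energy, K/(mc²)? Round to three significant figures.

γ = L₀/L = 641/243.6 = 2.63136.
K/(mc²) = γ − 1 = 2.63136 − 1 = 1.63.

1.63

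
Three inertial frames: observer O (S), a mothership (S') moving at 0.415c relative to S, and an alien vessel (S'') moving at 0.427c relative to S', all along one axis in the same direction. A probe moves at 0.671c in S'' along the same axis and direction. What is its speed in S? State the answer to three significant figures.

0.937c

First combine the probe and alien vessel (S''→S'): u₁ = (0.671 + 0.427)/(1 + 0.671×0.427) = 1.098/1.286517 = 0.85347.
Then combine with the mothership (S'→S): u = (0.85347 + 0.415)/(1 + 0.85347×0.415) = 1.26847/1.35419005 = 0.9367.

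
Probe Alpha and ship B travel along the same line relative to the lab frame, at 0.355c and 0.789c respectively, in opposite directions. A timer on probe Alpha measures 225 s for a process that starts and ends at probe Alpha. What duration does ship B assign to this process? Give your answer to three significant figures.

Transform probe Alpha's velocity into ship B's frame: (0.355 + 0.789)/(1 + 0.355·0.789) = 1.144/1.280095, so the relative speed is 0.89368c.
At |u| = 0.89368c, γ = (1 − 0.798664)^(−1/2) = 2.2286.
The clock on probe Alpha records proper time, so ship B measures Δt = γΔτ = 2.2286 × 225 = 501 s.

501 s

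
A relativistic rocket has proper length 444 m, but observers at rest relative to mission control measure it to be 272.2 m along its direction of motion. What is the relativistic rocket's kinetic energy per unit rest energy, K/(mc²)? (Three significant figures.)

0.631

γ = L₀/L = 444/272.2 = 1.63115.
Since K = (γ−1)mc², K/(mc²) = 1.63115 − 1 = 0.631.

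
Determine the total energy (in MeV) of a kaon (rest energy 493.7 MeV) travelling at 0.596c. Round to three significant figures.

With β = 0.596, γ = 1/√(1 − 0.596²) = 1/√0.644784 = 1.2454.
Total energy: E = γmc² = 1.2454 × 493.7 MeV = 615 MeV.

615 MeV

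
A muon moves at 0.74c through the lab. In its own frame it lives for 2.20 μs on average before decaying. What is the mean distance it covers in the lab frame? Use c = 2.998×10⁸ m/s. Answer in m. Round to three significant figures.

β² = 0.5476, so γ = 1/√0.4524 = 1.4868.
Lab-frame lifetime: Δt = γτ = 1.4868 × 2.20 μs = 3.271 μs.
Distance: d = vΔt = 0.74 × 2.998×10⁸ m/s × 3.2710×10^-6 s = 726 m.

726 m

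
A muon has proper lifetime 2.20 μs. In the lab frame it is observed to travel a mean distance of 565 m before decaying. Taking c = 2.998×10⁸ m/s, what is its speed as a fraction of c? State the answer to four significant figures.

0.6506c

d = βγcτ ⇒ βγ = d/(cτ) = 565.0 m / (659.56 m) = 0.85663.
β = (βγ)/√(1+(βγ)²) = 0.85663/√1.733815 = 0.6506.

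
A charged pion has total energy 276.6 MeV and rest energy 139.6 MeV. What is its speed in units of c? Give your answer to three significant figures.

0.863c

γ = E/(mc²) = 276.6/139.6 = 1.9814.
β = √(1 − 1/γ²) = √(1 − 0.254716) = √0.745284 = 0.863.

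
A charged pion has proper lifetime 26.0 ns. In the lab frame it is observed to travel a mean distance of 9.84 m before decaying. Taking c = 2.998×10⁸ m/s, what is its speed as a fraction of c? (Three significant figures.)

0.784c

Lab distance = (lab lifetime)·v = γτ·βc, so βγ = d/(cτ) = 9.840/(2.998×10⁸ × 2.600×10^-8) = 1.2624.
With βγ = 1.2624: γ² = 1 + (βγ)² = 2.59365, and β = (βγ)/γ = 1.2624/1.61048 = 0.784.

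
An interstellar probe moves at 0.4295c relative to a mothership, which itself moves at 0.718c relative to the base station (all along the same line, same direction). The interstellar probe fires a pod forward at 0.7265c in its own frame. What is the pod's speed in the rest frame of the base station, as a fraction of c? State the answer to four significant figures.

0.9795c

Apply u = (u'+v)/(1+u'v) twice. Pod in the mothership frame: (0.7265+0.4295)/(1+0.7265·0.4295) = 1.156/1.31203175 = 0.88108c.
That velocity, transformed to the rest frame of the base station: (0.88108+0.718)/(1+0.88108·0.718) = 1.59908/1.63261544 = 0.97946c.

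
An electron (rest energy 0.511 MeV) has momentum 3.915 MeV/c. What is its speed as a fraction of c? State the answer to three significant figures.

pc/(mc²) = 3.915/0.511 = 7.6614 = βγ = β/√(1−β²).
So β² = x²/(1 + x²) with x = 7.6614: x² = 58.697, β² = 58.697/59.697 = 0.983249, β = 0.992.

0.992c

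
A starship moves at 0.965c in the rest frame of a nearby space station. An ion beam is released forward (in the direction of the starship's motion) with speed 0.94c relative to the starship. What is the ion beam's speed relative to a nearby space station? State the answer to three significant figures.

0.999c

In units of c, u = (u' + v)/(1 + u'v) with u' = 0.94 and v = 0.965.
Numerator: 0.94 + 0.965 = 1.905. Denominator: 1 + (0.94)(0.965) = 1.9071.
u = 1.905/1.9071 = 0.9989, so the speed is 0.999c.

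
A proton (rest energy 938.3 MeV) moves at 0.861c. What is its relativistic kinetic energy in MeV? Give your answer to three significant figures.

907 MeV

γ = 1/√(1 − β²) = 1/√(1 − 0.741321) = 1/√0.258679 = 1/0.508605 = 1.96616.
Kinetic energy: K = (γ − 1)mc² = (1.96616 − 1) × 938.3 MeV = 0.96616 × 938.3 = 907 MeV.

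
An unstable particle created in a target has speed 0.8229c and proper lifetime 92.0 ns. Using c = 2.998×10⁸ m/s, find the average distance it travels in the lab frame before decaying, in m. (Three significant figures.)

Lorentz factor: γ = (1 − 0.67716441)^(−1/2) = 1.76.
Lab-frame lifetime: Δt = γτ = 1.76 × 92.0 ns = 161.92 ns.
Distance: d = vΔt = 0.8229 × 2.998×10⁸ m/s × 1.6192×10^-7 s = 39.9 m.

39.9 m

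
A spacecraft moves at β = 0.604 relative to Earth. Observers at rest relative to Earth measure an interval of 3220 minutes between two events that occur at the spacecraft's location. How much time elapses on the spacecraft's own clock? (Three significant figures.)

2570 minutes

γ = 1/√(1 − β²) = 1/√(1 − 0.364816) = 1/√0.635184 = 1/0.796984 = 1.2547.
The spacecraft's clock runs slow as seen from Earth, so Δτ = Δt/γ = 3220/1.2547 = 2570 minutes.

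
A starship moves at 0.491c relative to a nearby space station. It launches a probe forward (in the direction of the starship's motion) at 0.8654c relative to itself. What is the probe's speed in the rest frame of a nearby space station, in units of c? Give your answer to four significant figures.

0.9519c

Relativistic velocity addition: u = (u' + v)/(1 + u'v/c²), with u' = 0.8654c and v = 0.491c.
Numerator: 0.8654 + 0.491 = 1.3564. Denominator: 1 + (0.8654)(0.491) = 1.4249114.
u = 1.3564/1.4249114 = 0.95192, so the speed is 0.9519c.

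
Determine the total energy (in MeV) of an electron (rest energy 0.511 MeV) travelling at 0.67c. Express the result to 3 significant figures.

0.688 MeV

With β = 0.67, γ = 1/√(1 − 0.67²) = 1/√0.5511 = 1.3471.
Total energy: E = γmc² = 1.3471 × 0.511 MeV = 0.688 MeV.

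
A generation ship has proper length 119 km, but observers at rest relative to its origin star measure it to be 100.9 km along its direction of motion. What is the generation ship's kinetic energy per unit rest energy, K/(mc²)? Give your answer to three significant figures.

γ = L₀/L = 119/100.9 = 1.17939.
Since K = (γ−1)mc², K/(mc²) = 1.17939 − 1 = 0.179.

0.179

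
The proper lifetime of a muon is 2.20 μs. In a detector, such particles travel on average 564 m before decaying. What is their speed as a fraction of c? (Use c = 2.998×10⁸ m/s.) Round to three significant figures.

Let x = d/(cτ) = 564.0 m / (2.998×10⁸ m/s × 2.200×10^-6 s) = 0.85512. Since d = βγcτ, x = βγ = β/√(1−β²).
Solving: β² = x²/(1+x²) = 0.73123/1.73123 = 0.422376, so β = 0.650.

0.650c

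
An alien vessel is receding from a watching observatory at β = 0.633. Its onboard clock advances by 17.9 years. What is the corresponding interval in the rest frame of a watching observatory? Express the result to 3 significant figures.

With β = 0.633, γ = 1/√(1 − 0.633²) = 1/√0.599311 = 1.2917.
The onboard clock measures proper time, so the interval in the rest frame of a watching observatory is dilated: Δt = γ·Δτ = 1.2917 × 17.9 years = 23.1 years.

23.1 years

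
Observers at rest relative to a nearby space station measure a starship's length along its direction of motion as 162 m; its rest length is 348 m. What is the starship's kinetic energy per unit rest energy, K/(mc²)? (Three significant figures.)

γ = L₀/L = 348/162 = 2.14815.
Since K = (γ−1)mc², K/(mc²) = 2.14815 − 1 = 1.15.

1.15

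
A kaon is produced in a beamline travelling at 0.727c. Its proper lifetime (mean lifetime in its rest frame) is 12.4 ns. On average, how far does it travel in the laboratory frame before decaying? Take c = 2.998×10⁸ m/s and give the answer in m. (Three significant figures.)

With β = 0.727, γ = 1/√(1 − 0.727²) = 1/√0.471471 = 1.4564.
Lab-frame lifetime: Δt = γτ = 1.4564 × 12.4 ns = 18.059 ns.
Distance: d = vΔt = 0.727 × 2.998×10⁸ m/s × 1.8059×10^-8 s = 3.94 m.

3.94 m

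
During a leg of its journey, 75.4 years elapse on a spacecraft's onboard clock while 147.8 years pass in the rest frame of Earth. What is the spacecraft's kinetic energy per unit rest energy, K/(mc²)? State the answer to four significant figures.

0.9602

The time-dilation ratio gives γ = 147.8/75.4 = 1.96021.
Since K = (γ−1)mc², K/(mc²) = 1.96021 − 1 = 0.9602.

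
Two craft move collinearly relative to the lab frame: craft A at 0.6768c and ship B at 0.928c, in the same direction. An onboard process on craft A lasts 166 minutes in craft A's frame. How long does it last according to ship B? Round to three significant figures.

Transform craft A's velocity into ship B's frame: (0.6768 − 0.928)/(1 − 0.6768·0.928) = −0.2512/0.3719296, so the relative speed is 0.6754c.
At |u| = 0.6754c, γ = (1 − 0.456165)^(−1/2) = 1.356.
Craft A's interval is proper; time dilation gives Δt_B = γΔτ = 1.356 × 166 minutes = 225 minutes.

225 minutes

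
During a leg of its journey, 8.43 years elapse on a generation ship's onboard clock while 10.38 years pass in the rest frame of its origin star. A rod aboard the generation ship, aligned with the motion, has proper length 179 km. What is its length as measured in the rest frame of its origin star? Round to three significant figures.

145 km

The time-dilation ratio gives γ = 10.38/8.43 = 1.23132.
The rod contracts by the same γ: 179 km / 1.23132 = 145 km.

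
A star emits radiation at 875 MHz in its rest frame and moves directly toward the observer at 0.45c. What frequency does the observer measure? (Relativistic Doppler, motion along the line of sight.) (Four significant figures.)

Relativistic Doppler (source moving toward): f_obs = f_src · √((1+β)/(1−β)).
With β = 0.45: factor = √(1.45/0.55) = 1.6237.
f_obs = 875 × 1.6237 = 1421 MHz.

1421 MHz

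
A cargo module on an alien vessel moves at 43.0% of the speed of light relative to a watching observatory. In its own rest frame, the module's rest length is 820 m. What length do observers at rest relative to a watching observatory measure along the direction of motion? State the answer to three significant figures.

740 m

With β = 0.43, γ = 1/√(1 − 0.43²) = 1/√0.8151 = 1.1076.
Length contraction: L = L₀/γ = 820/1.1076 = 740 m.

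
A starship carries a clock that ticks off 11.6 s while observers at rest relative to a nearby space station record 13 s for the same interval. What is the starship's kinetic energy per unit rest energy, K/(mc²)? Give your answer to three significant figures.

From Δt = γΔτ: γ = 13/11.6 = 1.12069.
K/(mc²) = γ − 1 = 1.12069 − 1 = 0.121.

0.121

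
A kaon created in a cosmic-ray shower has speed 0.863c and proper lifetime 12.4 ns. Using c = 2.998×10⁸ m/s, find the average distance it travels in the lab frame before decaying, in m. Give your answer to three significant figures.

6.35 m

β² = 0.744769, so γ = 1/√0.255231 = 1.9794.
Lab-frame lifetime: Δt = γτ = 1.9794 × 12.4 ns = 24.545 ns.
Distance: d = vΔt = 0.863 × 2.998×10⁸ m/s × 2.4545×10^-8 s = 6.35 m.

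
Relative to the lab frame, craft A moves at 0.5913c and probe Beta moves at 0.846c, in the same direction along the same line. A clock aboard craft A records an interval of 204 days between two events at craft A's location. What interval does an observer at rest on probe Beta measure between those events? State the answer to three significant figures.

Transform craft A's velocity into probe Beta's frame: (0.5913 − 0.846)/(1 − 0.5913·0.846) = −0.2547/0.4997602, so the relative speed is 0.50964c.
γ for this relative speed: γ = 1/√(1 − 0.259733) = 1.1623.
The clock on craft A records proper time, so probe Beta measures Δt = γΔτ = 1.1623 × 204 = 237 days.

237 days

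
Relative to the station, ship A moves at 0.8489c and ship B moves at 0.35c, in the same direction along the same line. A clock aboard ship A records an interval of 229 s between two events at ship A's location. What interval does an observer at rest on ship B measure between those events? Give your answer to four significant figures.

325.1 s

Transform ship A's velocity into ship B's frame: (0.8489 − 0.35)/(1 − 0.8489·0.35) = 0.4989/0.702885, so the relative speed is 0.70979c.
At |u| = 0.70979c, γ = (1 − 0.503802)^(−1/2) = 1.4196.
Ship A's interval is proper; time dilation gives Δt_B = γΔτ = 1.4196 × 229 s = 325.1 s.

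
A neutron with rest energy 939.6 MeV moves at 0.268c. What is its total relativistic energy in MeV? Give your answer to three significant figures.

With β = 0.268, γ = 1/√(1 − 0.268²) = 1/√0.928176 = 1.038.
Total energy: E = γmc² = 1.038 × 939.6 MeV = 975 MeV.

975 MeV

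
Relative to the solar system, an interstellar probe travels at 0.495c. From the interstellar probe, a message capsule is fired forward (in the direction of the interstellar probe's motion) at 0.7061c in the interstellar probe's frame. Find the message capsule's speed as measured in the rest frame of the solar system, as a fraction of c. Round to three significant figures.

0.890c

In units of c, u = (u' + v)/(1 + u'v) with u' = 0.7061 and v = 0.495.
Numerator: 0.7061 + 0.495 = 1.2011. Denominator: 1 + (0.7061)(0.495) = 1.3495195.
u = 1.2011/1.3495195 = 0.89002, so the speed is 0.890c.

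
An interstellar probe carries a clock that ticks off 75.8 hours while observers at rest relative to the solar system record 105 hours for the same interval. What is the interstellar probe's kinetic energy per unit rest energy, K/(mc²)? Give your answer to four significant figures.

From Δt = γΔτ: γ = 105/75.8 = 1.38522.
K/(mc²) = γ − 1 = 1.38522 − 1 = 0.3852.

0.3852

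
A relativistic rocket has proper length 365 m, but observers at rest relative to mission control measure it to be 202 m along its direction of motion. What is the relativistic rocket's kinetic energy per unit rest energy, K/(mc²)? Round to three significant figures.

From L = L₀/γ: γ = 365/202 = 1.80693.
K/(mc²) = γ − 1 = 1.80693 − 1 = 0.807.

0.807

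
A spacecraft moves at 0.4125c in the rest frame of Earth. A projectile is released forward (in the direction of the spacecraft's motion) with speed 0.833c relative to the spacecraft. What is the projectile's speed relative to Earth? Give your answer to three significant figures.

In units of c, u = (u' + v)/(1 + u'v) with u' = 0.833 and v = 0.4125.
Numerator: 0.833 + 0.4125 = 1.2455. Denominator: 1 + (0.833)(0.4125) = 1.3436125.
u = 1.2455/1.3436125 = 0.92698, so the speed is 0.927c.

0.927c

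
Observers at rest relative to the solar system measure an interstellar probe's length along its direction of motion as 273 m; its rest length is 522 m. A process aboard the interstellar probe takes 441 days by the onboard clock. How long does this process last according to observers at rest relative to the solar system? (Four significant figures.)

843.2 days

Length contraction gives γ = L₀/L = 522/273 = 1.91209.
Δt = γΔτ = 1.91209 × 441 = 843.2 days.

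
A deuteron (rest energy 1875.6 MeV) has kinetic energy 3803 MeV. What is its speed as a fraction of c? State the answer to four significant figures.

0.9439c

γ = 1 + K/(mc²) = 1 + 3803/1875.6 = 3.0276.
β = √(1 − 1/γ²) = √(1 − 0.109095) = √0.890905 = 0.9439.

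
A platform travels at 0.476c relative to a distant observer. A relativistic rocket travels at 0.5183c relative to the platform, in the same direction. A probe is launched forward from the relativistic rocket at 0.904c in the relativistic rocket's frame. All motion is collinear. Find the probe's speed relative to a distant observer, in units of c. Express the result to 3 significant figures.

Compose velocities in two stages. Stage 1 (into S'): u₁ = (0.904+0.5183)/(1+0.904×0.5183) = 0.96851.
Stage 2 (into S): u = (0.96851+0.476)/(1+0.96851×0.476) = 0.98871, so the speed is 0.989c.

0.989c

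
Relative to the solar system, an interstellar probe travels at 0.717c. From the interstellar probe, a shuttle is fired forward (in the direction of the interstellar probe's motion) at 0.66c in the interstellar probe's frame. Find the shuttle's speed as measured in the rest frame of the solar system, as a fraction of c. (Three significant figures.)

In units of c, u = (u' + v)/(1 + u'v) with u' = 0.66 and v = 0.717.
Numerator: 0.66 + 0.717 = 1.377. Denominator: 1 + (0.66)(0.717) = 1.47322.
u = 1.377/1.47322 = 0.93469, so the speed is 0.935c.

0.935c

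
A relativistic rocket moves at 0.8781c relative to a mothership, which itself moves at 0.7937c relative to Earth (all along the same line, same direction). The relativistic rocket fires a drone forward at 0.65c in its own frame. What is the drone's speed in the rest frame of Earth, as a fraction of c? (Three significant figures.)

Compose velocities in two stages. Stage 1 (into S'): u₁ = (0.65+0.8781)/(1+0.65×0.8781) = 0.97284.
Stage 2 (into S): u = (0.97284+0.7937)/(1+0.97284×0.7937) = 0.99684, so the speed is 0.997c.

0.997c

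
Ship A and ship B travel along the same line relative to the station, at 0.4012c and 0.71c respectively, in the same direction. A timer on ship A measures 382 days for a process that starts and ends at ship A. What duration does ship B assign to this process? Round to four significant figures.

Transform ship A's velocity into ship B's frame: (0.4012 − 0.71)/(1 − 0.4012·0.71) = −0.3088/0.715148, so the relative speed is 0.4318c.
γ for this relative speed: γ = 1/√(1 − 0.186451) = 1.1087.
The clock on ship A records proper time, so ship B measures Δt = γΔτ = 1.1087 × 382 = 423.5 days.

423.5 days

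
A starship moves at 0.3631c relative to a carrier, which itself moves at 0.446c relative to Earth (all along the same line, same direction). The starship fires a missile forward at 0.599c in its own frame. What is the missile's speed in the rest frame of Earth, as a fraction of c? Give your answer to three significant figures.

0.914c

First combine the missile and starship (S''→S'): u₁ = (0.599 + 0.3631)/(1 + 0.599×0.3631) = 0.9621/1.2174969 = 0.79023.
Then combine with the carrier (S'→S): u = (0.79023 + 0.446)/(1 + 0.79023×0.446) = 1.23623/1.35244258 = 0.91407.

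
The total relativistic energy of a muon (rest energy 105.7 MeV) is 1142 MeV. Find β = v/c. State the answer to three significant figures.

γ = E/(mc²) = 1142/105.7 = 10.804.
β = √(1 − 1/γ²) = √(1 − 0.00856704) = √0.99143296 = 0.996.

0.996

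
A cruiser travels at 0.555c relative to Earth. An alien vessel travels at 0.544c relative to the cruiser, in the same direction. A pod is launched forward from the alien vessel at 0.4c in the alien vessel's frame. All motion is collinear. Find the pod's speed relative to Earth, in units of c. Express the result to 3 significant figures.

Apply u = (u'+v)/(1+u'v) twice. Pod in the cruiser frame: (0.4+0.544)/(1+0.4·0.544) = 0.944/1.2176 = 0.7753c.
That velocity, transformed to the rest frame of Earth: (0.7753+0.555)/(1+0.7753·0.555) = 1.3303/1.4302915 = 0.93009c.

0.930c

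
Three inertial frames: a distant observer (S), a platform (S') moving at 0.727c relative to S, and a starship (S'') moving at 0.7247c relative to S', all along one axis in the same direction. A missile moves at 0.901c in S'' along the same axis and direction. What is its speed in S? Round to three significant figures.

0.997c

Compose velocities in two stages. Stage 1 (into S'): u₁ = (0.901+0.7247)/(1+0.901×0.7247) = 0.98351.
Stage 2 (into S): u = (0.98351+0.727)/(1+0.98351×0.727) = 0.99738, so the speed is 0.997c.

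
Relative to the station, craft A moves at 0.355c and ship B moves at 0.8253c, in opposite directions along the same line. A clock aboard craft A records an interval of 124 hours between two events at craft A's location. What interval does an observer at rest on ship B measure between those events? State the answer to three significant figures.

304 hours

Transform craft A's velocity into ship B's frame: (0.355 + 0.8253)/(1 + 0.355·0.8253) = 1.1803/1.2929815, so the relative speed is 0.91285c.
At |u| = 0.91285c, γ = (1 − 0.833295)^(−1/2) = 2.4492.
The clock on craft A records proper time, so ship B measures Δt = γΔτ = 2.4492 × 124 = 304 hours.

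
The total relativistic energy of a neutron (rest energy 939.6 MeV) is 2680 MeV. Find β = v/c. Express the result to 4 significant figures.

γ = E/(mc²) = 2680/939.6 = 2.8523.
β = √(1 − 1/γ²) = √(1 − 0.122916) = √0.877084 = 0.9365.

0.9365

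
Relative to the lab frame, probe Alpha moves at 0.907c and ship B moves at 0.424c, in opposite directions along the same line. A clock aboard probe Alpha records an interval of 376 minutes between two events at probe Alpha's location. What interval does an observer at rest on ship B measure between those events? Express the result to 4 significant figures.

1365 minutes

Speed of probe Alpha in ship B's frame: u = (v_A + v_B)/(1 + v_A v_B/c²) = (0.907 + 0.424)/(1 + 0.907×0.424) = 1.331/1.384568 = 0.96131; |u| = 0.96131c.
At |u| = 0.96131c, γ = (1 − 0.924117)^(−1/2) = 3.6302.
The clock on probe Alpha records proper time, so ship B measures Δt = γΔτ = 3.6302 × 376 = 1365 minutes.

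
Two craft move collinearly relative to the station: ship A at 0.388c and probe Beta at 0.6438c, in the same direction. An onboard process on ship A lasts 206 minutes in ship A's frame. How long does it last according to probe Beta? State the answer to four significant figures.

219.1 minutes

The velocity of ship A relative to probe Beta is (0.388 − 0.6438)c / (1 − 0.388×0.6438) = −0.34097c; relative speed 0.34097c.
γ for this relative speed: γ = 1/√(1 − 0.116261) = 1.0637.
Ship A's interval is proper; time dilation gives Δt_B = γΔτ = 1.0637 × 206 minutes = 219.1 minutes.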